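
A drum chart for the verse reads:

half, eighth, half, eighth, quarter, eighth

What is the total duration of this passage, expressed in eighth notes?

13

In eighth notes: half = 4; eighth = 1; half = 4; eighth = 1; quarter = 2; eighth = 1.
Sum: 4 + 1 + 4 + 1 + 2 + 1 = 13 eighth notes.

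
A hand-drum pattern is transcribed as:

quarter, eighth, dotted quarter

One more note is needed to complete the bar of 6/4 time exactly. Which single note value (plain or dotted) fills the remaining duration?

The bar of 6/4 = 12 eighth notes.
Express everything in eighth notes: quarter = 2; eighth = 1; dotted quarter = 3.
Sum: 2 + 1 + 3 = 6.
Remaining: 12 − 6 = 6 eighth notes, which is a dotted half note.

dotted half note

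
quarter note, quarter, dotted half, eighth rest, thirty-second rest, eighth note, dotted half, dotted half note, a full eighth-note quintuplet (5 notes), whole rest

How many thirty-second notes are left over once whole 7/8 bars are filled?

One bar of 7/8 = 28 thirty-second notes.
Express everything in thirty-second notes: quarter note = 8; quarter = 8; dotted half = 24; eighth rest = 4; thirty-second rest = 1; eighth note = 4; dotted half = 24; dotted half note = 24; a full eighth-note quintuplet (5 notes) (five quintuplet eighths span one half) = 16; whole rest = 32.
Sum: 8 + 8 + 24 + 4 + 1 + 4 + 24 + 24 + 16 + 32 = 145.
145 ÷ 28 = 5 complete bars with 5 thirty-second notes remaining.

5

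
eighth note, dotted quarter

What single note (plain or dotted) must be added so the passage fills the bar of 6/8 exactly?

quarter note

The bar of 6/8 = 6 eighth notes.
Express everything in eighth notes: eighth note = 1; dotted quarter = 3.
Sum: 1 + 3 = 4.
Remaining: 6 − 4 = 2 eighth notes, which is a quarter note.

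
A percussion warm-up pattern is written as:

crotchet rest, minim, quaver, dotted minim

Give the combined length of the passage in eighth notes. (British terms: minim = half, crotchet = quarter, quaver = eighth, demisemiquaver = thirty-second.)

In eighth notes: crotchet rest = 2; minim = 4; quaver = 1; dotted minim = 6.
Total: 2 + 4 + 1 + 6 = 13 eighth notes.

13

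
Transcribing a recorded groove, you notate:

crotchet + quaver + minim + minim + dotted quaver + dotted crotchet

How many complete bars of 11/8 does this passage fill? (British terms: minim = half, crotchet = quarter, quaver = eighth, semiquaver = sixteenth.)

1

One bar of 11/8 = 22 sixteenth notes.
Express everything in sixteenth notes: crotchet = 4; quaver = 2; minim = 8; minim = 8; dotted quaver = 3; dotted crotchet = 6.
Altogether 4 + 2 + 8 + 8 + 3 + 6 = 31.
31 ÷ 22 = 1 complete bar with 9 left over.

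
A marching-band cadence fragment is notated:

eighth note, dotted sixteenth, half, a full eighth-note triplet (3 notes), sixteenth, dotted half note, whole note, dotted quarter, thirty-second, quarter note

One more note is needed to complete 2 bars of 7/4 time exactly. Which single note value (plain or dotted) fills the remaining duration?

2 bars of 7/4 = 112 thirty-second notes.
Working in thirty-second notes: eighth note = 4; dotted sixteenth = 3; half = 16; a full eighth-note triplet (3 notes) (three triplet eighths span one quarter) = 8; sixteenth = 2; dotted half note = 24; whole note = 32; dotted quarter = 12; thirty-second = 1; quarter note = 8.
Altogether 4 + 3 + 16 + 8 + 2 + 24 + 32 + 12 + 1 + 8 = 110.
Remaining: 112 − 110 = 2 thirty-second notes, which is a sixteenth note.

sixteenth note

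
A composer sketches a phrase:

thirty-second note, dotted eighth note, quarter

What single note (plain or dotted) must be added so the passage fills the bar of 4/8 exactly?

thirty-second note

The bar of 4/8 = 16 thirty-second notes.
Working in thirty-second notes: thirty-second note = 1; dotted eighth note = 6; quarter = 8.
Altogether 1 + 6 + 8 = 15.
Remaining: 16 − 15 = 1 thirty-second note, which is a thirty-second note.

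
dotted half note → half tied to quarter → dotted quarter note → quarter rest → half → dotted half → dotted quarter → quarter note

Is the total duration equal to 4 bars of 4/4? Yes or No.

Yes

One bar of 4/4 = 8 eighth notes, so 4 bars = 32.
Working in eighth notes: dotted half note = 6; half tied to quarter (half + quarter) = 6; dotted quarter note = 3; quarter rest = 2; half = 4; dotted half = 6; dotted quarter = 3; quarter note = 2.
Sum: 6 + 6 + 3 + 2 + 4 + 6 + 3 + 2 = 32.
32 equals 32, so the answer is Yes.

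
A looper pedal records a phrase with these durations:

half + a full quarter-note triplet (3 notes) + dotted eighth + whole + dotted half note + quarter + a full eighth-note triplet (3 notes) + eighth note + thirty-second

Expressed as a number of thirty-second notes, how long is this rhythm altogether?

115

Each duration in thirty-second notes: half = 16; a full quarter-note triplet (3 notes) (three triplet quarters span one half) = 16; dotted eighth = 6; whole = 32; dotted half note = 24; quarter = 8; a full eighth-note triplet (3 notes) (three triplet eighths span one quarter) = 8; eighth note = 4; thirty-second = 1.
Adding: 16 + 16 + 6 + 32 + 24 + 8 + 8 + 4 + 1 = 115 thirty-second notes.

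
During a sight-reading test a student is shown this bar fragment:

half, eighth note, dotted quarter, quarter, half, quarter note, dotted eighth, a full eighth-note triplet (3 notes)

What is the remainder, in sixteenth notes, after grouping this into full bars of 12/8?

One bar of 12/8 = 24 sixteenth notes.
Express everything in sixteenth notes: half = 8; eighth note = 2; dotted quarter = 6; quarter = 4; half = 8; quarter note = 4; dotted eighth = 3; a full eighth-note triplet (3 notes) (three triplet eighths span one quarter) = 4.
Altogether 8 + 2 + 6 + 4 + 8 + 4 + 3 + 4 = 39.
39 ÷ 24 = 1 complete bar with 15 sixteenth notes remaining.

15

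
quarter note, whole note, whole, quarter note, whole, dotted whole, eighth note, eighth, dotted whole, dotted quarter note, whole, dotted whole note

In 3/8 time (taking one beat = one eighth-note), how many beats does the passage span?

One eighth-note beat = 2 sixteenth notes.
Express everything in sixteenth notes: quarter note = 4; whole note = 16; whole = 16; quarter note = 4; whole = 16; dotted whole = 24; eighth note = 2; eighth = 2; dotted whole = 24; dotted quarter note = 6; whole = 16; dotted whole note = 24.
Adding: 4 + 16 + 16 + 4 + 16 + 24 + 2 + 2 + 24 + 6 + 16 + 24 = 154.
154 ÷ 2 = 77 beats.

77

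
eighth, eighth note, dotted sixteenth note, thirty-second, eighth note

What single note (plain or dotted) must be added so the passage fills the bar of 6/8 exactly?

The bar of 6/8 = 24 thirty-second notes.
Each duration in thirty-second notes: eighth = 4; eighth note = 4; dotted sixteenth note = 3; thirty-second = 1; eighth note = 4.
Sum: 4 + 4 + 3 + 1 + 4 = 16.
Remaining: 24 − 16 = 8 thirty-second notes, which is a quarter note.

quarter note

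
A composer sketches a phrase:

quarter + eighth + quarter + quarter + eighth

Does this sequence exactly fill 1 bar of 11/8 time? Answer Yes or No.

One bar of 11/8 = 11 eighth notes.
In eighth notes: quarter = 2; eighth = 1; quarter = 2; quarter = 2; eighth = 1.
Total: 2 + 1 + 2 + 2 + 1 = 8.
8 falls short of 11, so the answer is No.

No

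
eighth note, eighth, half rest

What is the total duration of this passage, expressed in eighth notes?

6

In eighth notes: eighth note = 1; eighth = 1; half rest = 4.
Altogether 1 + 1 + 4 = 6 eighth notes.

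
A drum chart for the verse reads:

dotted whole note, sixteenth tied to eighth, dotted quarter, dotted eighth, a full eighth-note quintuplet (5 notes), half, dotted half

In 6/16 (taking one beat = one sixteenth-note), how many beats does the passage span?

One sixteenth-note beat = 2 thirty-second notes.
In thirty-second notes: dotted whole note = 48; sixteenth tied to eighth (sixteenth + eighth) = 6; dotted quarter = 12; dotted eighth = 6; a full eighth-note quintuplet (5 notes) (five quintuplet eighths span one half) = 16; half = 16; dotted half = 24.
Altogether 48 + 6 + 12 + 6 + 16 + 16 + 24 = 128.
128 ÷ 2 = 64 beats.

64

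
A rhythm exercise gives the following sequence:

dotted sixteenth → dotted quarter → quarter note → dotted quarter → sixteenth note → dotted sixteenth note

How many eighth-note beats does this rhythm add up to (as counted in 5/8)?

One eighth-note beat = 4 thirty-second notes.
In thirty-second notes: dotted sixteenth = 3; dotted quarter = 12; quarter note = 8; dotted quarter = 12; sixteenth note = 2; dotted sixteenth note = 3.
Altogether 3 + 12 + 8 + 12 + 2 + 3 = 40.
40 ÷ 4 = 10 beats.

10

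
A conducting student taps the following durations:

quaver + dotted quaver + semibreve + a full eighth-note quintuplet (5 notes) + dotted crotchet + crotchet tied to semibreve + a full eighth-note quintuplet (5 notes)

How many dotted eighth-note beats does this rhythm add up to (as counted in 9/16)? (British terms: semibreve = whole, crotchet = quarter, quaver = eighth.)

One dotted eighth-note beat = 3 sixteenth notes.
Working in sixteenth notes: quaver = 2; dotted quaver = 3; semibreve = 16; a full eighth-note quintuplet (5 notes) (five quintuplet eighths span one half) = 8; dotted crotchet = 6; crotchet tied to semibreve (crotchet + semibreve) = 20; a full eighth-note quintuplet (5 notes) (five quintuplet eighths span one half) = 8.
Sum: 2 + 3 + 16 + 8 + 6 + 20 + 8 = 63.
63 ÷ 3 = 21 beats.

21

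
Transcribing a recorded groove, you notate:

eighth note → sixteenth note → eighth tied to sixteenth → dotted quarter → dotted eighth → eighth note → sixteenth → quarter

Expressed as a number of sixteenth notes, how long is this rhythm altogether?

22

In sixteenth notes: eighth note = 2; sixteenth note = 1; eighth tied to sixteenth (eighth + sixteenth) = 3; dotted quarter = 6; dotted eighth = 3; eighth note = 2; sixteenth = 1; quarter = 4.
Altogether 2 + 1 + 3 + 6 + 3 + 2 + 1 + 4 = 22 sixteenth notes.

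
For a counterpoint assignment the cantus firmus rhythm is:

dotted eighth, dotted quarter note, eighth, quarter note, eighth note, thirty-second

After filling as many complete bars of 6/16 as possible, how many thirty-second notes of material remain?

One bar of 6/16 = 12 thirty-second notes.
In thirty-second notes: dotted eighth = 6; dotted quarter note = 12; eighth = 4; quarter note = 8; eighth note = 4; thirty-second = 1.
Adding: 6 + 12 + 4 + 8 + 4 + 1 = 35.
35 ÷ 12 = 2 complete bars with 11 thirty-second notes remaining.

11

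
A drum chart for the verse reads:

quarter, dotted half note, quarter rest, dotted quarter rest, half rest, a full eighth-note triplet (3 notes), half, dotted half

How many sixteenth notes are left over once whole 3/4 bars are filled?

10

One bar of 3/4 = 6 eighth notes.
In eighth notes: quarter = 2; dotted half note = 6; quarter rest = 2; dotted quarter rest = 3; half rest = 4; a full eighth-note triplet (3 notes) (three triplet eighths span one quarter) = 2; half = 4; dotted half = 6.
Total: 2 + 6 + 2 + 3 + 4 + 2 + 4 + 6 = 29.
29 ÷ 6 = 4 complete bars with 5 eighth notes remaining = 10 sixteenth notes.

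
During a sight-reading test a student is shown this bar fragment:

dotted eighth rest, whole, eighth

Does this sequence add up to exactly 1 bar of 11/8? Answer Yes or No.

One bar of 11/8 = 22 sixteenth notes.
Each duration in sixteenth notes: dotted eighth rest = 3; whole = 16; eighth = 2.
Sum: 3 + 16 + 2 = 21.
21 falls short of 22, so the answer is No.

No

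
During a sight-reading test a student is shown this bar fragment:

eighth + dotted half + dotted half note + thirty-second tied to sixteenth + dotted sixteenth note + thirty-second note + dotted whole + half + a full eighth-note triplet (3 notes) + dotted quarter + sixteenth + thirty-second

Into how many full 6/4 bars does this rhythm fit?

One bar of 6/4 = 48 thirty-second notes.
In thirty-second notes: eighth = 4; dotted half = 24; dotted half note = 24; thirty-second tied to sixteenth (thirty-second + sixteenth) = 3; dotted sixteenth note = 3; thirty-second note = 1; dotted whole = 48; half = 16; a full eighth-note triplet (3 notes) (three triplet eighths span one quarter) = 8; dotted quarter = 12; sixteenth = 2; thirty-second = 1.
Sum: 4 + 24 + 24 + 3 + 3 + 1 + 48 + 16 + 8 + 12 + 2 + 1 = 146.
146 ÷ 48 = 3 complete bars with 2 left over.

3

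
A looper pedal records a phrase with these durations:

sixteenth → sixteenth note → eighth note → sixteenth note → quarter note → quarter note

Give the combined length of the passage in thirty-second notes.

26

Convert each value to thirty-second notes: sixteenth = 2; sixteenth note = 2; eighth note = 4; sixteenth note = 2; quarter note = 8; quarter note = 8.
Adding: 2 + 2 + 4 + 2 + 8 + 8 = 26 thirty-second notes.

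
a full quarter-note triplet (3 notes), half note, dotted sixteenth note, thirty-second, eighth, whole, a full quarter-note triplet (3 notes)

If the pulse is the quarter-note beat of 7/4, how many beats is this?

11

One quarter-note beat = 8 thirty-second notes.
Convert each value to thirty-second notes: a full quarter-note triplet (3 notes) (three triplet quarters span one half) = 16; half note = 16; dotted sixteenth note = 3; thirty-second = 1; eighth = 4; whole = 32; a full quarter-note triplet (3 notes) (three triplet quarters span one half) = 16.
Altogether 16 + 16 + 3 + 1 + 4 + 32 + 16 = 88.
88 ÷ 8 = 11 beats.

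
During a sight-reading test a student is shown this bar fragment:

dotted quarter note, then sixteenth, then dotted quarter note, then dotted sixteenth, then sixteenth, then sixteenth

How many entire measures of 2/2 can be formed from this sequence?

1

One bar of 2/2 = 32 thirty-second notes.
Convert each value to thirty-second notes: dotted quarter note = 12; sixteenth = 2; dotted quarter note = 12; dotted sixteenth = 3; sixteenth = 2; sixteenth = 2.
Altogether 12 + 2 + 12 + 3 + 2 + 2 = 33.
33 ÷ 32 = 1 complete bar with 1 left over.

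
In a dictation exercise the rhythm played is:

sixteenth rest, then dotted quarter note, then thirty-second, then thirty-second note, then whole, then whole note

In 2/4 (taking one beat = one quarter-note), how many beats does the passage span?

10

One quarter-note beat = 8 thirty-second notes.
Working in thirty-second notes: sixteenth rest = 2; dotted quarter note = 12; thirty-second = 1; thirty-second note = 1; whole = 32; whole note = 32.
Altogether 2 + 12 + 1 + 1 + 32 + 32 = 80.
80 ÷ 8 = 10 beats.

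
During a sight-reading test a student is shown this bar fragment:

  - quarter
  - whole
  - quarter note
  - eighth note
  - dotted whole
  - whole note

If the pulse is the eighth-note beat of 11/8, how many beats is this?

33

One eighth-note beat = 2 sixteenth notes.
In sixteenth notes: quarter = 4; whole = 16; quarter note = 4; eighth note = 2; dotted whole = 24; whole note = 16.
Altogether 4 + 16 + 4 + 2 + 24 + 16 = 66.
66 ÷ 2 = 33 beats.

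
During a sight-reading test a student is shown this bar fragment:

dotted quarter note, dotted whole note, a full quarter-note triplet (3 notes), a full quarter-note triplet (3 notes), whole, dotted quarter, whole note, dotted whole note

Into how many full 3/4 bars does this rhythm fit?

9

One bar of 3/4 = 6 eighth notes.
Each duration in eighth notes: dotted quarter note = 3; dotted whole note = 12; a full quarter-note triplet (3 notes) (three triplet quarters span one half) = 4; a full quarter-note triplet (3 notes) (three triplet quarters span one half) = 4; whole = 8; dotted quarter = 3; whole note = 8; dotted whole note = 12.
Sum: 3 + 12 + 4 + 4 + 8 + 3 + 8 + 12 = 54.
54 ÷ 6 = 9 complete bars with 0 left over.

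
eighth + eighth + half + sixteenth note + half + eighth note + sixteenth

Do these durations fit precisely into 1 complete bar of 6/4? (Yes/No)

One bar of 6/4 = 24 sixteenth notes.
In sixteenth notes: eighth = 2; eighth = 2; half = 8; sixteenth note = 1; half = 8; eighth note = 2; sixteenth = 1.
Total: 2 + 2 + 8 + 1 + 8 + 2 + 1 = 24.
24 equals 24, so the answer is Yes.

Yes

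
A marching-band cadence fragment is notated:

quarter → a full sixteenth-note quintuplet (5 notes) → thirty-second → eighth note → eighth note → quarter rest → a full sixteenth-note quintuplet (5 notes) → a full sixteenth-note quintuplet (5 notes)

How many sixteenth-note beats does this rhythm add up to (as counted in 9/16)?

One sixteenth-note beat = 2 thirty-second notes.
Express everything in thirty-second notes: quarter = 8; a full sixteenth-note quintuplet (5 notes) (five quintuplet sixteenths span one quarter) = 8; thirty-second = 1; eighth note = 4; eighth note = 4; quarter rest = 8; a full sixteenth-note quintuplet (5 notes) (five quintuplet sixteenths span one quarter) = 8; a full sixteenth-note quintuplet (5 notes) (five quintuplet sixteenths span one quarter) = 8.
Altogether 8 + 8 + 1 + 4 + 4 + 8 + 8 + 8 = 49.
49 ÷ 2 = 24.5 beats.

24.5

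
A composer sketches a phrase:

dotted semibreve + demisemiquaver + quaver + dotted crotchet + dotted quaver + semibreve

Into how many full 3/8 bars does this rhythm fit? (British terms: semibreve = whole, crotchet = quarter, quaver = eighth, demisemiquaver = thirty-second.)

8

One bar of 3/8 = 12 thirty-second notes.
Each duration in thirty-second notes: dotted semibreve = 48; demisemiquaver = 1; quaver = 4; dotted crotchet = 12; dotted quaver = 6; semibreve = 32.
Altogether 48 + 1 + 4 + 12 + 6 + 32 = 103.
103 ÷ 12 = 8 complete bars with 7 left over.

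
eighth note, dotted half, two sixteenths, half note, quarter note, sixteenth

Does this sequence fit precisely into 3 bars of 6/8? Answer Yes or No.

One bar of 6/8 = 12 sixteenth notes, so 3 bars = 36.
Each duration in sixteenth notes: eighth note = 2; dotted half = 12; sixteenth = 1; sixteenth = 1; half note = 8; quarter note = 4; sixteenth = 1.
Altogether 2 + 12 + 1 + 1 + 8 + 4 + 1 = 29.
29 falls short of 36, so the answer is No.

No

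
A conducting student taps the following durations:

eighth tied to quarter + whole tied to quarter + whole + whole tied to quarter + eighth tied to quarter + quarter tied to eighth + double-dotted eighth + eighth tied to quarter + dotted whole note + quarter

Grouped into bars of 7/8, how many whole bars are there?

7

One bar of 7/8 = 28 thirty-second notes.
In thirty-second notes: eighth tied to quarter (eighth + quarter) = 12; whole tied to quarter (whole + quarter) = 40; whole = 32; whole tied to quarter (whole + quarter) = 40; eighth tied to quarter (eighth + quarter) = 12; quarter tied to eighth (quarter + eighth) = 12; double-dotted eighth = 7; eighth tied to quarter (eighth + quarter) = 12; dotted whole note = 48; quarter = 8.
Total: 12 + 40 + 32 + 40 + 12 + 12 + 7 + 12 + 48 + 8 = 223.
223 ÷ 28 = 7 complete bars with 27 left over.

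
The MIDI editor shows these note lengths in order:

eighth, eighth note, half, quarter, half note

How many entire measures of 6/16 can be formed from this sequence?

One bar of 6/16 = 3 eighth notes.
In eighth notes: eighth = 1; eighth note = 1; half = 4; quarter = 2; half note = 4.
Total: 1 + 1 + 4 + 2 + 4 = 12.
12 ÷ 3 = 4 complete bars with 0 left over.

4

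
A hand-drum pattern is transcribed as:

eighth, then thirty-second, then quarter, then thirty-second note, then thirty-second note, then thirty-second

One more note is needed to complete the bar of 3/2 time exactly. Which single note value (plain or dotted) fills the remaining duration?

The bar of 3/2 = 48 thirty-second notes.
Express everything in thirty-second notes: eighth = 4; thirty-second = 1; quarter = 8; thirty-second note = 1; thirty-second note = 1; thirty-second = 1.
Altogether 4 + 1 + 8 + 1 + 1 + 1 = 16.
Remaining: 48 − 16 = 32 thirty-second notes, which is a whole note.

whole note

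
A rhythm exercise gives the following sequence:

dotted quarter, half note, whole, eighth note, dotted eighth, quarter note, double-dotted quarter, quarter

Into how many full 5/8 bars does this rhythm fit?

One bar of 5/8 = 10 sixteenth notes.
Working in sixteenth notes: dotted quarter = 6; half note = 8; whole = 16; eighth note = 2; dotted eighth = 3; quarter note = 4; double-dotted quarter = 7; quarter = 4.
Total: 6 + 8 + 16 + 2 + 3 + 4 + 7 + 4 = 50.
50 ÷ 10 = 5 complete bars with 0 left over.

5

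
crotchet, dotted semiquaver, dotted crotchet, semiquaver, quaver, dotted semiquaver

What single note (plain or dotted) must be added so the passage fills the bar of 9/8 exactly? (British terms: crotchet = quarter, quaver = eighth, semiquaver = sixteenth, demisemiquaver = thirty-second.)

The bar of 9/8 = 36 thirty-second notes.
Convert each value to thirty-second notes: crotchet = 8; dotted semiquaver = 3; dotted crotchet = 12; semiquaver = 2; quaver = 4; dotted semiquaver = 3.
Altogether 8 + 3 + 12 + 2 + 4 + 3 = 32.
Remaining: 36 − 32 = 4 thirty-second notes, which is a eighth note.

eighth note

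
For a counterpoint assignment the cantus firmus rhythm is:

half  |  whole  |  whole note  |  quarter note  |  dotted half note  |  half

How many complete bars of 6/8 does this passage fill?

5

One bar of 6/8 = 3 quarter notes.
Each duration in quarter notes: half = 2; whole = 4; whole note = 4; quarter note = 1; dotted half note = 3; half = 2.
Total: 2 + 4 + 4 + 1 + 3 + 2 = 16.
16 ÷ 3 = 5 complete bars with 1 left over.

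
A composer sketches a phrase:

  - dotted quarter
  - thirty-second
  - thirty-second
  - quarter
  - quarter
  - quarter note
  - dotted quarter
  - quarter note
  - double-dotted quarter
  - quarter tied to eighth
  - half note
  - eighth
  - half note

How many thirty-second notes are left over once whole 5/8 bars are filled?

One bar of 5/8 = 20 thirty-second notes.
In thirty-second notes: dotted quarter = 12; thirty-second = 1; thirty-second = 1; quarter = 8; quarter = 8; quarter note = 8; dotted quarter = 12; quarter note = 8; double-dotted quarter = 14; quarter tied to eighth (quarter + eighth) = 12; half note = 16; eighth = 4; half note = 16.
Altogether 12 + 1 + 1 + 8 + 8 + 8 + 12 + 8 + 14 + 12 + 16 + 4 + 16 = 120.
120 ÷ 20 = 6 complete bars with 0 thirty-second notes remaining.

0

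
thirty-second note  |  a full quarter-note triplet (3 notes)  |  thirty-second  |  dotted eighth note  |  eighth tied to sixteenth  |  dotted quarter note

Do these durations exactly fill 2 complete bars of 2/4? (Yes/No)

One bar of 2/4 = 16 thirty-second notes, so 2 bars = 32.
Express everything in thirty-second notes: thirty-second note = 1; a full quarter-note triplet (3 notes) (three triplet quarters span one half) = 16; thirty-second = 1; dotted eighth note = 6; eighth tied to sixteenth (eighth + sixteenth) = 6; dotted quarter note = 12.
Sum: 1 + 16 + 1 + 6 + 6 + 12 = 42.
42 exceeds 32, so the answer is No.

No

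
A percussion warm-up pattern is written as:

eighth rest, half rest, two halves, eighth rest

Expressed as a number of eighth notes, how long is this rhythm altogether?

Each duration in eighth notes: eighth rest = 1; half rest = 4; half = 4; half = 4; eighth rest = 1.
Adding: 1 + 4 + 4 + 4 + 1 = 14 eighth notes.

14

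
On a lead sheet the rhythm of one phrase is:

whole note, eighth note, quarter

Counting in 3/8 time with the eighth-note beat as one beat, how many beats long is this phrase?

11

One eighth-note beat = 2 sixteenth notes.
Express everything in sixteenth notes: whole note = 16; eighth note = 2; quarter = 4.
Altogether 16 + 2 + 4 = 22.
22 ÷ 2 = 11 beats.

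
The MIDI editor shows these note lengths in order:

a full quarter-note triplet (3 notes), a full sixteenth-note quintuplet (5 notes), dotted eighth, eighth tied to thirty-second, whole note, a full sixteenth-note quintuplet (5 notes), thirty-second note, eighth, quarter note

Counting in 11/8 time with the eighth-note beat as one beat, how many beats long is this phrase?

One eighth-note beat = 4 thirty-second notes.
Express everything in thirty-second notes: a full quarter-note triplet (3 notes) (three triplet quarters span one half) = 16; a full sixteenth-note quintuplet (5 notes) (five quintuplet sixteenths span one quarter) = 8; dotted eighth = 6; eighth tied to thirty-second (eighth + thirty-second) = 5; whole note = 32; a full sixteenth-note quintuplet (5 notes) (five quintuplet sixteenths span one quarter) = 8; thirty-second note = 1; eighth = 4; quarter note = 8.
Sum: 16 + 8 + 6 + 5 + 32 + 8 + 1 + 4 + 8 = 88.
88 ÷ 4 = 22 beats.

22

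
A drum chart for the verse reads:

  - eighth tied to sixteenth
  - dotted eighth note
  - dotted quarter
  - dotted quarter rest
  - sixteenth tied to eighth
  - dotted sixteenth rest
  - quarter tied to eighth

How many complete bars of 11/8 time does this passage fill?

1

One bar of 11/8 = 44 thirty-second notes.
Express everything in thirty-second notes: eighth tied to sixteenth (eighth + sixteenth) = 6; dotted eighth note = 6; dotted quarter = 12; dotted quarter rest = 12; sixteenth tied to eighth (sixteenth + eighth) = 6; dotted sixteenth rest = 3; quarter tied to eighth (quarter + eighth) = 12.
Adding: 6 + 6 + 12 + 12 + 6 + 3 + 12 = 57.
57 ÷ 44 = 1 complete bar with 13 left over.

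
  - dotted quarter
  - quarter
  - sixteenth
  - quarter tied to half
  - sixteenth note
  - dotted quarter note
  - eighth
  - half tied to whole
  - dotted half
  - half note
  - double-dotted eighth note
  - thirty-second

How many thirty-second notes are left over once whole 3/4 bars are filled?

16

One bar of 3/4 = 24 thirty-second notes.
Express everything in thirty-second notes: dotted quarter = 12; quarter = 8; sixteenth = 2; quarter tied to half (quarter + half) = 24; sixteenth note = 2; dotted quarter note = 12; eighth = 4; half tied to whole (half + whole) = 48; dotted half = 24; half note = 16; double-dotted eighth note = 7; thirty-second = 1.
Total: 12 + 8 + 2 + 24 + 2 + 12 + 4 + 48 + 24 + 16 + 7 + 1 = 160.
160 ÷ 24 = 6 complete bars with 16 thirty-second notes remaining.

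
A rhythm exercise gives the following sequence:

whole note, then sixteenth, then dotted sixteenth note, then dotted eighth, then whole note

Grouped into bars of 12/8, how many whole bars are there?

One bar of 12/8 = 48 thirty-second notes.
Working in thirty-second notes: whole note = 32; sixteenth = 2; dotted sixteenth note = 3; dotted eighth = 6; whole note = 32.
Adding: 32 + 2 + 3 + 6 + 32 = 75.
75 ÷ 48 = 1 complete bar with 27 left over.

1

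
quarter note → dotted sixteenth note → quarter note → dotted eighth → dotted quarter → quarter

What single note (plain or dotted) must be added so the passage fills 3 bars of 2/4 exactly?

dotted sixteenth note

3 bars of 2/4 = 48 thirty-second notes.
Each duration in thirty-second notes: quarter note = 8; dotted sixteenth note = 3; quarter note = 8; dotted eighth = 6; dotted quarter = 12; quarter = 8.
Adding: 8 + 3 + 8 + 6 + 12 + 8 = 45.
Remaining: 48 − 45 = 3 thirty-second notes, which is a dotted sixteenth note.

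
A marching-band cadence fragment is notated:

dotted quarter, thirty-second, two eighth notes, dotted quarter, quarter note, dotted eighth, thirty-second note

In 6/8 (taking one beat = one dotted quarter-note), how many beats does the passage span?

4

One dotted quarter-note beat = 12 thirty-second notes.
Express everything in thirty-second notes: dotted quarter = 12; thirty-second = 1; eighth note = 4; eighth note = 4; dotted quarter = 12; quarter note = 8; dotted eighth = 6; thirty-second note = 1.
Sum: 12 + 1 + 4 + 4 + 12 + 8 + 6 + 1 = 48.
48 ÷ 12 = 4 beats.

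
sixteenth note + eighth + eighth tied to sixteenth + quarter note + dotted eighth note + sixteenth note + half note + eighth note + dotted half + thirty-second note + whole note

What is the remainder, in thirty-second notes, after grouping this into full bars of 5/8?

One bar of 5/8 = 20 thirty-second notes.
In thirty-second notes: sixteenth note = 2; eighth = 4; eighth tied to sixteenth (eighth + sixteenth) = 6; quarter note = 8; dotted eighth note = 6; sixteenth note = 2; half note = 16; eighth note = 4; dotted half = 24; thirty-second note = 1; whole note = 32.
Sum: 2 + 4 + 6 + 8 + 6 + 2 + 16 + 4 + 24 + 1 + 32 = 105.
105 ÷ 20 = 5 complete bars with 5 thirty-second notes remaining.

5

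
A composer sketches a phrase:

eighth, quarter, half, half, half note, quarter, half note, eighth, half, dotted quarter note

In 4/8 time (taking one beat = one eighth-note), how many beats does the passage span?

29

One eighth-note beat = 2 sixteenth notes.
Express everything in sixteenth notes: eighth = 2; quarter = 4; half = 8; half = 8; half note = 8; quarter = 4; half note = 8; eighth = 2; half = 8; dotted quarter note = 6.
Total: 2 + 4 + 8 + 8 + 8 + 4 + 8 + 2 + 8 + 6 = 58.
58 ÷ 2 = 29 beats.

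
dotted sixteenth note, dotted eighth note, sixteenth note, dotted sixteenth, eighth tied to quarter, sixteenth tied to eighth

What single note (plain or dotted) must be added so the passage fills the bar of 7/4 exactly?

dotted half note

The bar of 7/4 = 56 thirty-second notes.
Convert each value to thirty-second notes: dotted sixteenth note = 3; dotted eighth note = 6; sixteenth note = 2; dotted sixteenth = 3; eighth tied to quarter (eighth + quarter) = 12; sixteenth tied to eighth (sixteenth + eighth) = 6.
Sum: 3 + 6 + 2 + 3 + 12 + 6 = 32.
Remaining: 56 − 32 = 24 thirty-second notes, which is a dotted half note.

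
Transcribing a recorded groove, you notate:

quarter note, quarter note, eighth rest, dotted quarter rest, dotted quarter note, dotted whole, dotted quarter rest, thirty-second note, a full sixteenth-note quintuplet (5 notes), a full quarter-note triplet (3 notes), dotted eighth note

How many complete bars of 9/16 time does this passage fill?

7

One bar of 9/16 = 18 thirty-second notes.
In thirty-second notes: quarter note = 8; quarter note = 8; eighth rest = 4; dotted quarter rest = 12; dotted quarter note = 12; dotted whole = 48; dotted quarter rest = 12; thirty-second note = 1; a full sixteenth-note quintuplet (5 notes) (five quintuplet sixteenths span one quarter) = 8; a full quarter-note triplet (3 notes) (three triplet quarters span one half) = 16; dotted eighth note = 6.
Total: 8 + 8 + 4 + 12 + 12 + 48 + 12 + 1 + 8 + 16 + 6 = 135.
135 ÷ 18 = 7 complete bars with 9 left over.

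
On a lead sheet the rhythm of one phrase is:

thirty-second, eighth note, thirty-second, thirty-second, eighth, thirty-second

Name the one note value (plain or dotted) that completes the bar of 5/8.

The bar of 5/8 = 20 thirty-second notes.
Working in thirty-second notes: thirty-second = 1; eighth note = 4; thirty-second = 1; thirty-second = 1; eighth = 4; thirty-second = 1.
Sum: 1 + 4 + 1 + 1 + 4 + 1 = 12.
Remaining: 20 − 12 = 8 thirty-second notes, which is a quarter note.

quarter note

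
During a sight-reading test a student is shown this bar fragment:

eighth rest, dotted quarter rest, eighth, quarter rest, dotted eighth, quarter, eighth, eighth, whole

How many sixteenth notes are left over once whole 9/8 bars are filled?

One bar of 9/8 = 18 sixteenth notes.
Express everything in sixteenth notes: eighth rest = 2; dotted quarter rest = 6; eighth = 2; quarter rest = 4; dotted eighth = 3; quarter = 4; eighth = 2; eighth = 2; whole = 16.
Adding: 2 + 6 + 2 + 4 + 3 + 4 + 2 + 2 + 16 = 41.
41 ÷ 18 = 2 complete bars with 5 sixteenth notes remaining.

5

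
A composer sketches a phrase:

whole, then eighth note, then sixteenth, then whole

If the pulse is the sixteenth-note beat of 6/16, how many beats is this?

One sixteenth-note beat = 2 thirty-second notes.
Convert each value to thirty-second notes: whole = 32; eighth note = 4; sixteenth = 2; whole = 32.
Sum: 32 + 4 + 2 + 32 = 70.
70 ÷ 2 = 35 beats.

35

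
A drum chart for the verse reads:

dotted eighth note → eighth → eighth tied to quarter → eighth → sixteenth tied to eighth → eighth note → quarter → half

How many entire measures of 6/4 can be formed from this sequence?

One bar of 6/4 = 24 sixteenth notes.
Each duration in sixteenth notes: dotted eighth note = 3; eighth = 2; eighth tied to quarter (eighth + quarter) = 6; eighth = 2; sixteenth tied to eighth (sixteenth + eighth) = 3; eighth note = 2; quarter = 4; half = 8.
Adding: 3 + 2 + 6 + 2 + 3 + 2 + 4 + 8 = 30.
30 ÷ 24 = 1 complete bar with 6 left over.

1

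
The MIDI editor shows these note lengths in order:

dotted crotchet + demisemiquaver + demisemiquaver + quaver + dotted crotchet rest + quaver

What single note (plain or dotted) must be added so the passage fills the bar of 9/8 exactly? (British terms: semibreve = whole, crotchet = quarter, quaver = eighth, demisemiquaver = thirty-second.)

sixteenth note

The bar of 9/8 = 36 thirty-second notes.
Each duration in thirty-second notes: dotted crotchet = 12; demisemiquaver = 1; demisemiquaver = 1; quaver = 4; dotted crotchet rest = 12; quaver = 4.
Total: 12 + 1 + 1 + 4 + 12 + 4 = 34.
Remaining: 36 − 34 = 2 thirty-second notes, which is a sixteenth note.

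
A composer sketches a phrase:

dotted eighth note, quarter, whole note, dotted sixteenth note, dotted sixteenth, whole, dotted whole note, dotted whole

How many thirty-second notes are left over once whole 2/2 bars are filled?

20

One bar of 2/2 = 32 thirty-second notes.
Working in thirty-second notes: dotted eighth note = 6; quarter = 8; whole note = 32; dotted sixteenth note = 3; dotted sixteenth = 3; whole = 32; dotted whole note = 48; dotted whole = 48.
Total: 6 + 8 + 32 + 3 + 3 + 32 + 48 + 48 = 180.
180 ÷ 32 = 5 complete bars with 20 thirty-second notes remaining.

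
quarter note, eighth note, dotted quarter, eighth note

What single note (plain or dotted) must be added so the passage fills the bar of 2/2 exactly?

The bar of 2/2 = 8 eighth notes.
Each duration in eighth notes: quarter note = 2; eighth note = 1; dotted quarter = 3; eighth note = 1.
Altogether 2 + 1 + 3 + 1 = 7.
Remaining: 8 − 7 = 1 eighth note, which is a eighth note.

eighth note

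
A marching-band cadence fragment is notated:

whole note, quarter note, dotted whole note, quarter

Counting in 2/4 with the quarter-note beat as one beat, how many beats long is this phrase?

12

One quarter-note beat = 2 eighth notes.
Convert each value to eighth notes: whole note = 8; quarter note = 2; dotted whole note = 12; quarter = 2.
Adding: 8 + 2 + 12 + 2 = 24.
24 ÷ 2 = 12 beats.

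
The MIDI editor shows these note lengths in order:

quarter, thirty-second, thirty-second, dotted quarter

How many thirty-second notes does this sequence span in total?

22

Each duration in thirty-second notes: quarter = 8; thirty-second = 1; thirty-second = 1; dotted quarter = 12.
Adding: 8 + 1 + 1 + 12 = 22 thirty-second notes.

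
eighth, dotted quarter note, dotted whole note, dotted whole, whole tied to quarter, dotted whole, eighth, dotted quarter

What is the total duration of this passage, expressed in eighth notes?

54

Working in eighth notes: eighth = 1; dotted quarter note = 3; dotted whole note = 12; dotted whole = 12; whole tied to quarter (whole + quarter) = 10; dotted whole = 12; eighth = 1; dotted quarter = 3.
Adding: 1 + 3 + 12 + 12 + 10 + 12 + 1 + 3 = 54 eighth notes.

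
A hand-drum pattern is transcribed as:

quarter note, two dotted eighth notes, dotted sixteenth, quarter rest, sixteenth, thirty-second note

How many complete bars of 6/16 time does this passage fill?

One bar of 6/16 = 12 thirty-second notes.
Convert each value to thirty-second notes: quarter note = 8; dotted eighth note = 6; dotted eighth note = 6; dotted sixteenth = 3; quarter rest = 8; sixteenth = 2; thirty-second note = 1.
Total: 8 + 6 + 6 + 3 + 8 + 2 + 1 = 34.
34 ÷ 12 = 2 complete bars with 10 left over.

2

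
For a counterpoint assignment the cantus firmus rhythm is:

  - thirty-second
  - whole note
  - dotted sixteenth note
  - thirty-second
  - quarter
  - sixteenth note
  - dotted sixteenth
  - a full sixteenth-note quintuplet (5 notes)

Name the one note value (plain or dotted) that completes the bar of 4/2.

The bar of 4/2 = 64 thirty-second notes.
Working in thirty-second notes: thirty-second = 1; whole note = 32; dotted sixteenth note = 3; thirty-second = 1; quarter = 8; sixteenth note = 2; dotted sixteenth = 3; a full sixteenth-note quintuplet (5 notes) (five quintuplet sixteenths span one quarter) = 8.
Sum: 1 + 32 + 3 + 1 + 8 + 2 + 3 + 8 = 58.
Remaining: 64 − 58 = 6 thirty-second notes, which is a dotted eighth note.

dotted eighth note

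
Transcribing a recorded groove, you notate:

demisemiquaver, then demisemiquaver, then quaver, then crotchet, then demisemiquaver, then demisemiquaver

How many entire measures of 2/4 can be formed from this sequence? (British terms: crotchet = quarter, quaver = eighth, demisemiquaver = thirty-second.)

One bar of 2/4 = 16 thirty-second notes.
Working in thirty-second notes: demisemiquaver = 1; demisemiquaver = 1; quaver = 4; crotchet = 8; demisemiquaver = 1; demisemiquaver = 1.
Total: 1 + 1 + 4 + 8 + 1 + 1 = 16.
16 ÷ 16 = 1 complete bar with 0 left over.

1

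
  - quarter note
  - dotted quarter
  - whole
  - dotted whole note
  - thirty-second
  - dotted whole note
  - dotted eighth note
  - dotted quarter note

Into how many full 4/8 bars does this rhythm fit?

10

One bar of 4/8 = 16 thirty-second notes.
Working in thirty-second notes: quarter note = 8; dotted quarter = 12; whole = 32; dotted whole note = 48; thirty-second = 1; dotted whole note = 48; dotted eighth note = 6; dotted quarter note = 12.
Adding: 8 + 12 + 32 + 48 + 1 + 48 + 6 + 12 = 167.
167 ÷ 16 = 10 complete bars with 7 left over.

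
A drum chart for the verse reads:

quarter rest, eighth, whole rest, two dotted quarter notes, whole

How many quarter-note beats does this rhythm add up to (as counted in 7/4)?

12.5

One quarter-note beat = 2 eighth notes.
Convert each value to eighth notes: quarter rest = 2; eighth = 1; whole rest = 8; dotted quarter note = 3; dotted quarter note = 3; whole = 8.
Altogether 2 + 1 + 8 + 3 + 3 + 8 = 25.
25 ÷ 2 = 12.5 beats.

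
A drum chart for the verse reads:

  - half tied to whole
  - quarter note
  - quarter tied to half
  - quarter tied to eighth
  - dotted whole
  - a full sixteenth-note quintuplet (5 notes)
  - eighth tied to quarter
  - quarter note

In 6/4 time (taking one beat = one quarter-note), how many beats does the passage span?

One quarter-note beat = 2 eighth notes.
In eighth notes: half tied to whole (half + whole) = 12; quarter note = 2; quarter tied to half (quarter + half) = 6; quarter tied to eighth (quarter + eighth) = 3; dotted whole = 12; a full sixteenth-note quintuplet (5 notes) (five quintuplet sixteenths span one quarter) = 2; eighth tied to quarter (eighth + quarter) = 3; quarter note = 2.
Sum: 12 + 2 + 6 + 3 + 12 + 2 + 3 + 2 = 42.
42 ÷ 2 = 21 beats.

21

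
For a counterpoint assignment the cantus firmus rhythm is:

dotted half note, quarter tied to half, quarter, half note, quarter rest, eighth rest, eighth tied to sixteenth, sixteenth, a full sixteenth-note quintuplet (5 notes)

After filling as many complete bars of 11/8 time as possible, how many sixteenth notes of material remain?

One bar of 11/8 = 22 sixteenth notes.
In sixteenth notes: dotted half note = 12; quarter tied to half (quarter + half) = 12; quarter = 4; half note = 8; quarter rest = 4; eighth rest = 2; eighth tied to sixteenth (eighth + sixteenth) = 3; sixteenth = 1; a full sixteenth-note quintuplet (5 notes) (five quintuplet sixteenths span one quarter) = 4.
Altogether 12 + 12 + 4 + 8 + 4 + 2 + 3 + 1 + 4 = 50.
50 ÷ 22 = 2 complete bars with 6 sixteenth notes remaining.

6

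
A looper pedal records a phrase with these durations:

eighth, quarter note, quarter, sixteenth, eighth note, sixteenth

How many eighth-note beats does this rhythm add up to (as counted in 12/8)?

7

One eighth-note beat = 2 sixteenth notes.
Convert each value to sixteenth notes: eighth = 2; quarter note = 4; quarter = 4; sixteenth = 1; eighth note = 2; sixteenth = 1.
Altogether 2 + 4 + 4 + 1 + 2 + 1 = 14.
14 ÷ 2 = 7 beats.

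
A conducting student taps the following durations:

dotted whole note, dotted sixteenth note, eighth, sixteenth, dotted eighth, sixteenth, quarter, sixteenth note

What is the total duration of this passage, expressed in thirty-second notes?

75

Working in thirty-second notes: dotted whole note = 48; dotted sixteenth note = 3; eighth = 4; sixteenth = 2; dotted eighth = 6; sixteenth = 2; quarter = 8; sixteenth note = 2.
Sum: 48 + 3 + 4 + 2 + 6 + 2 + 8 + 2 = 75 thirty-second notes.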